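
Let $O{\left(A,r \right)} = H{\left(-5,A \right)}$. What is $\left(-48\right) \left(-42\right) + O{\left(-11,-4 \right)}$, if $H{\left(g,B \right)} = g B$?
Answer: $2071$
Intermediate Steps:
$H{\left(g,B \right)} = B g$
$O{\left(A,r \right)} = - 5 A$ ($O{\left(A,r \right)} = A \left(-5\right) = - 5 A$)
$\left(-48\right) \left(-42\right) + O{\left(-11,-4 \right)} = \left(-48\right) \left(-42\right) - -55 = 2016 + 55 = 2071$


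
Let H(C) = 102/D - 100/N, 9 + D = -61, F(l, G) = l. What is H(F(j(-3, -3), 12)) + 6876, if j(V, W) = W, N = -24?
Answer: 1444529/210 ≈ 6878.7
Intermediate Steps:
D = -70 (D = -9 - 61 = -70)
H(C) = 569/210 (H(C) = 102/(-70) - 100/(-24) = 102*(-1/70) - 100*(-1/24) = -51/35 + 25/6 = 569/210)
H(F(j(-3, -3), 12)) + 6876 = 569/210 + 6876 = 1444529/210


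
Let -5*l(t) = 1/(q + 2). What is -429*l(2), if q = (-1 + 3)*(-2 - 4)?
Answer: -429/50 ≈ -8.5800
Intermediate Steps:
q = -12 (q = 2*(-6) = -12)
l(t) = 1/50 (l(t) = -1/(5*(-12 + 2)) = -⅕/(-10) = -⅕*(-⅒) = 1/50)
-429*l(2) = -429*1/50 = -429/50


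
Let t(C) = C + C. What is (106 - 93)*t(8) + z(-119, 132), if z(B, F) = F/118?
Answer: 12338/59 ≈ 209.12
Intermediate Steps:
t(C) = 2*C
z(B, F) = F/118 (z(B, F) = F*(1/118) = F/118)
(106 - 93)*t(8) + z(-119, 132) = (106 - 93)*(2*8) + (1/118)*132 = 13*16 + 66/59 = 208 + 66/59 = 12338/59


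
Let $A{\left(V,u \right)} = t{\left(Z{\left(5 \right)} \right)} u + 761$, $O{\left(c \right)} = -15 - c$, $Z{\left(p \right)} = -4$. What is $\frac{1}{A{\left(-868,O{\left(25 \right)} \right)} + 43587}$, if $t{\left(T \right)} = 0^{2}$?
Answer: $\frac{1}{44348} \approx 2.2549 \cdot 10^{-5}$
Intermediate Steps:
$t{\left(T \right)} = 0$
$A{\left(V,u \right)} = 761$ ($A{\left(V,u \right)} = 0 u + 761 = 0 + 761 = 761$)
$\frac{1}{A{\left(-868,O{\left(25 \right)} \right)} + 43587} = \frac{1}{761 + 43587} = \frac{1}{44348}$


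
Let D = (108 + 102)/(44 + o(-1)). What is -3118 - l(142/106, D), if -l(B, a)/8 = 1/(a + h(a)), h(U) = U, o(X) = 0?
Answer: -327302/105 ≈ -3117.2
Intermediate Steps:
D = 105/22 (D = (108 + 102)/(44 + 0) = 210/44 = 210*(1/44) = 105/22 ≈ 4.7727)
l(B, a) = -4/a (l(B, a) = -8/(a + a) = -8*1/(2*a) = -4/a)
-3118 - l(142/106, D) = -3118 - (-4)/105/22 = -3118 - (-4)*22/105 = -3118 - 1*(-88/105) = -3118 + 88/105 = -327302/105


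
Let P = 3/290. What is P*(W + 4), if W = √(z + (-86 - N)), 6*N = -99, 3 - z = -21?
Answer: 6/145 + 3*I*√182/580 ≈ 0.041379 + 0.06978*I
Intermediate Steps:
z = 24 (z = 3 - 1*(-21) = 3 + 21 = 24)
N = -33/2 (N = (⅙)*(-99) = -33/2 ≈ -16.500)
P = 3/290 (P = 3*(1/290) = 3/290 ≈ 0.010345)
W = I*√182/2 (W = √(24 + (-86 - 1*(-33/2))) = √(24 + (-86 + 33/2)) = √(24 - 139/2) = √(-91/2) = I*√182/2 ≈ 6.7454*I)
P*(W + 4) = 3*(I*√182/2 + 4)/290 = 3*(4 + I*√182/2)/290 = 6/145 + 3*I*√182/580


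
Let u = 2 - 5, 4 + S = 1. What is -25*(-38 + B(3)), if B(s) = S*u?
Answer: 725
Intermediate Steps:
S = -3 (S = -4 + 1 = -3)
u = -3
B(s) = 9 (B(s) = -3*(-3) = 9)
-25*(-38 + B(3)) = -25*(-38 + 9) = -25*(-29) = 725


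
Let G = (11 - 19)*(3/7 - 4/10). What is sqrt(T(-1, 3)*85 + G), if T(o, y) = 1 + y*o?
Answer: 3*I*sqrt(23170)/35 ≈ 13.047*I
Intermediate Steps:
T(o, y) = 1 + o*y
G = -8/35 (G = -8*(3*(1/7) - 4*1/10) = -8*(3/7 - 2/5) = -8*1/35 = -8/35 ≈ -0.22857)
sqrt(T(-1, 3)*85 + G) = sqrt((1 - 1*3)*85 - 8/35) = sqrt((1 - 3)*85 - 8/35) = sqrt(-2*85 - 8/35) = sqrt(-170 - 8/35) = sqrt(-5958/35) = 3*I*sqrt(23170)/35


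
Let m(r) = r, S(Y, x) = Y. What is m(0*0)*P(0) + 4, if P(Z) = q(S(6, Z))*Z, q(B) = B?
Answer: 4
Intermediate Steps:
P(Z) = 6*Z
m(0*0)*P(0) + 4 = (0*0)*(6*0) + 4 = 0*0 + 4 = 0 + 4 = 4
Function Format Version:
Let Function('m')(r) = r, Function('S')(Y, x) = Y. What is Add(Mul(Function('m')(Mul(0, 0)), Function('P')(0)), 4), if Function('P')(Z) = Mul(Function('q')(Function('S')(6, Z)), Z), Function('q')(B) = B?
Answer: 4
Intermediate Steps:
Function('P')(Z) = Mul(6, Z)
Add(Mul(Function('m')(Mul(0, 0)), Function('P')(0)), 4) = Add(Mul(Mul(0, 0), Mul(6, 0)), 4) = Add(Mul(0, 0), 4) = Add(0, 4) = 4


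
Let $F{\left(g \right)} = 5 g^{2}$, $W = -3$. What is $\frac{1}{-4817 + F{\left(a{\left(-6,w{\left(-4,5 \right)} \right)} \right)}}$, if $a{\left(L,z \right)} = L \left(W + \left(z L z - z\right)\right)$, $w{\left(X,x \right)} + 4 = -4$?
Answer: $\frac{1}{25850563} \approx 3.8684 \cdot 10^{-8}$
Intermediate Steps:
$w{\left(X,x \right)} = -8$ ($w{\left(X,x \right)} = -4 - 4 = -8$)
$a{\left(L,z \right)} = L \left(-3 - z + L z^{2}\right)$ ($a{\left(L,z \right)} = L \left(-3 + \left(z L z - z\right)\right) = L \left(-3 + \left(L z z - z\right)\right) = L \left(-3 + \left(L z^{2} - z\right)\right) = L \left(-3 + \left(- z + L z^{2}\right)\right) = L \left(-3 - z + L z^{2}\right)$)
$\frac{1}{-4817 + F{\left(a{\left(-6,w{\left(-4,5 \right)} \right)} \right)}} = \frac{1}{-4817 + 5 \left(- 6 \left(-3 - -8 - 6 \left(-8\right)^{2}\right)\right)^{2}} = \frac{1}{-4817 + 5 \left(- 6 \left(-3 + 8 - 384\right)\right)^{2}} = \frac{1}{-4817 + 5 \left(\left(-6\right) \left(-379\right)\right)^{2}} = \frac{1}{-4817 + 5 \cdot 2274^{2}} = \frac{1}{-4817 + 5 \cdot 5171076} = \frac{1}{-4817 + 25855380} = \frac{1}{25850563}$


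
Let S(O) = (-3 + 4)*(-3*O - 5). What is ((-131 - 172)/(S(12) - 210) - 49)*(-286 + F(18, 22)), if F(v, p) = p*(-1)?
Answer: 3694768/251 ≈ 14720.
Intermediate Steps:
F(v, p) = -p
S(O) = -5 - 3*O (S(O) = 1*(-5 - 3*O) = -5 - 3*O)
((-131 - 172)/(S(12) - 210) - 49)*(-286 + F(18, 22)) = ((-131 - 172)/((-5 - 3*12) - 210) - 49)*(-286 - 1*22) = (-303/((-5 - 36) - 210) - 49)*(-286 - 22) = (-303/(-41 - 210) - 49)*(-308) = (-303/(-251) - 49)*(-308) = (-303*(-1/251) - 49)*(-308) = (303/251 - 49)*(-308) = -11996/251*(-308) = 3694768/251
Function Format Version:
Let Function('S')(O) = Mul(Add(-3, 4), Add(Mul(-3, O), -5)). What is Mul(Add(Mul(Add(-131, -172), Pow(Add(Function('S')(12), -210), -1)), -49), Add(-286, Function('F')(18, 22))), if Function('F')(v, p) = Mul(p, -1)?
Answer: Rational(3694768, 251) ≈ 14720.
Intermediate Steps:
Function('F')(v, p) = Mul(-1, p)
Function('S')(O) = Add(-5, Mul(-3, O)) (Function('S')(O) = Mul(1, Add(-5, Mul(-3, O))) = Add(-5, Mul(-3, O)))
Mul(Add(Mul(Add(-131, -172), Pow(Add(Function('S')(12), -210), -1)), -49), Add(-286, Function('F')(18, 22))) = Mul(Add(Mul(Add(-131, -172), Pow(Add(Add(-5, Mul(-3, 12)), -210), -1)), -49), Add(-286, Mul(-1, 22))) = Mul(Add(Mul(-303, Pow(Add(Add(-5, -36), -210), -1)), -49), Add(-286, -22)) = Mul(Add(Mul(-303, Pow(Add(-41, -210), -1)), -49), -308) = Mul(Add(Mul(-303, Pow(-251, -1)), -49), -308) = Mul(Add(Mul(-303, Rational(-1, 251)), -49), -308) = Mul(Add(Rational(303, 251), -49), -308) = Mul(Rational(-11996, 251), -308) = Rational(3694768, 251)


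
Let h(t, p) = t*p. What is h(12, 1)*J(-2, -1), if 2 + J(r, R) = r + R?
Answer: -60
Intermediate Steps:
h(t, p) = p*t
J(r, R) = -2 + R + r (J(r, R) = -2 + (r + R) = -2 + (R + r) = -2 + R + r)
h(12, 1)*J(-2, -1) = (1*12)*(-2 - 1 - 2) = 12*(-5) = -60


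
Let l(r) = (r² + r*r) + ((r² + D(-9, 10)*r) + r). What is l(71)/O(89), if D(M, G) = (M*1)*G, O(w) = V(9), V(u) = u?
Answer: 8804/9 ≈ 978.22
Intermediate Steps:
O(w) = 9
D(M, G) = G*M (D(M, G) = M*G = G*M)
l(r) = -89*r + 3*r² (l(r) = (r² + r*r) + ((r² + (10*(-9))*r) + r) = (r² + r²) + ((r² - 90*r) + r) = 2*r² + (r² - 89*r) = -89*r + 3*r²)
l(71)/O(89) = (71*(-89 + 3*71))/9 = (71*(-89 + 213))*(⅑) = (71*124)*(⅑) = 8804*(⅑) = 8804/9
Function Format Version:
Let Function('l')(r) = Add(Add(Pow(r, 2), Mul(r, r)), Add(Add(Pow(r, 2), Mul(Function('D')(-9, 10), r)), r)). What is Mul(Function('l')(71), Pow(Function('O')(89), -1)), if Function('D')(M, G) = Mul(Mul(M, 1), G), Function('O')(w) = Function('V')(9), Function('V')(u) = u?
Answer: Rational(8804, 9) ≈ 978.22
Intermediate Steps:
Function('O')(w) = 9
Function('D')(M, G) = Mul(G, M) (Function('D')(M, G) = Mul(M, G) = Mul(G, M))
Function('l')(r) = Add(Mul(-89, r), Mul(3, Pow(r, 2))) (Function('l')(r) = Add(Add(Pow(r, 2), Mul(r, r)), Add(Add(Pow(r, 2), Mul(Mul(10, -9), r)), r)) = Add(Add(Pow(r, 2), Pow(r, 2)), Add(Add(Pow(r, 2), Mul(-90, r)), r)) = Add(Mul(2, Pow(r, 2)), Add(Pow(r, 2), Mul(-89, r))) = Add(Mul(-89, r), Mul(3, Pow(r, 2))))
Mul(Function('l')(71), Pow(Function('O')(89), -1)) = Mul(Mul(71, Add(-89, Mul(3, 71))), Pow(9, -1)) = Mul(Mul(71, Add(-89, 213)), Rational(1, 9)) = Mul(Mul(71, 124), Rational(1, 9)) = Mul(8804, Rational(1, 9)) = Rational(8804, 9)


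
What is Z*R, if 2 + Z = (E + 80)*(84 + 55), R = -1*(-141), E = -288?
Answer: -4076874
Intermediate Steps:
R = 141
Z = -28914 (Z = -2 + (-288 + 80)*(84 + 55) = -2 - 208*139 = -2 - 28912 = -28914)
Z*R = -28914*141 = -4076874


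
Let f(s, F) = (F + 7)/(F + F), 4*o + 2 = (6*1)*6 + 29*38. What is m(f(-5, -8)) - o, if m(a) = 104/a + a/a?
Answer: 1381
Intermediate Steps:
o = 284 (o = -1/2 + ((6*1)*6 + 29*38)/4 = -1/2 + (6*6 + 1102)/4 = -1/2 + (36 + 1102)/4 = -1/2 + (1/4)*1138 = -1/2 + 569/2 = 284)
f(s, F) = (7 + F)/(2*F) (f(s, F) = (7 + F)/((2*F)) = (7 + F)*(1/(2*F)) = (7 + F)/(2*F))
m(a) = 1 + 104/a (m(a) = 104/a + 1 = 1 + 104/a)
m(f(-5, -8)) - o = (104 + (1/2)*(7 - 8)/(-8))/(((1/2)*(7 - 8)/(-8))) - 1*284 = (104 + (1/2)*(-1/8)*(-1))/(((1/2)*(-1/8)*(-1))) - 284 = (104 + 1/16)/(1/16) - 284 = 16*(1665/16) - 284 = 1665 - 284 = 1381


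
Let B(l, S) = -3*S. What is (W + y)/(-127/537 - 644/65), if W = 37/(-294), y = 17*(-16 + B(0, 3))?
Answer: 1454223745/34700134 ≈ 41.908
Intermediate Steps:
y = -425 (y = 17*(-16 - 3*3) = 17*(-16 - 9) = 17*(-25) = -425)
W = -37/294 (W = 37*(-1/294) = -37/294 ≈ -0.12585)
(W + y)/(-127/537 - 644/65) = (-37/294 - 425)/(-127/537 - 644/65) = -124987/294/(-127*1/537 - 644*1/65) = -124987/294/(-127/537 - 644/65) = -124987/294/(-354083/34905) = -34905/354083*(-124987/294) = 1454223745/34700134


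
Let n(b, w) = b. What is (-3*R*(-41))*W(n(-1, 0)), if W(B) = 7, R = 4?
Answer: 3444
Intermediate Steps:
(-3*R*(-41))*W(n(-1, 0)) = (-3*4*(-41))*7 = -12*(-41)*7 = 492*7 = 3444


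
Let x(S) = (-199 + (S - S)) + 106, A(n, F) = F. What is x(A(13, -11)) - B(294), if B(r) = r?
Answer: -387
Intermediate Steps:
x(S) = -93 (x(S) = (-199 + 0) + 106 = -199 + 106 = -93)
x(A(13, -11)) - B(294) = -93 - 1*294 = -93 - 294 = -387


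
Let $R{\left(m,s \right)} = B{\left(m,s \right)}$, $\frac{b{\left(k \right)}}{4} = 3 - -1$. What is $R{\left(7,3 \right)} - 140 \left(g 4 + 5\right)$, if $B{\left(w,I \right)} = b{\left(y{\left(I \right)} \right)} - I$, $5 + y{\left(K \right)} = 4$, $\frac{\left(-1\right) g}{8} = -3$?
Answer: $-14127$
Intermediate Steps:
$g = 24$ ($g = \left(-8\right) \left(-3\right) = 24$)
$y{\left(K \right)} = -1$ ($y{\left(K \right)} = -5 + 4 = -1$)
$b{\left(k \right)} = 16$ ($b{\left(k \right)} = 4 \left(3 - -1\right) = 4 \left(3 + 1\right) = 4 \cdot 4 = 16$)
$B{\left(w,I \right)} = 16 - I$
$R{\left(m,s \right)} = 16 - s$
$R{\left(7,3 \right)} - 140 \left(g 4 + 5\right) = \left(16 - 3\right) - 140 \left(24 \cdot 4 + 5\right) = \left(16 - 3\right) - 140 \left(96 + 5\right) = 13 - 14140 = -14127$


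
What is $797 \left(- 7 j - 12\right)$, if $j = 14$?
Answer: $-87670$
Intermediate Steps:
$797 \left(- 7 j - 12\right) = 797 \left(\left(-7\right) 14 - 12\right) = 797 \left(-98 - 12\right) = 797 \left(-110\right) = -87670$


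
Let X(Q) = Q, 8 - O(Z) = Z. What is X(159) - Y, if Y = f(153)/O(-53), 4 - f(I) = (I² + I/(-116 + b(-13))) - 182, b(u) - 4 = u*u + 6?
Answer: 230471/427 ≈ 539.75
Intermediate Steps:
b(u) = 10 + u² (b(u) = 4 + (u*u + 6) = 4 + (u² + 6) = 4 + (6 + u²) = 10 + u²)
O(Z) = 8 - Z
f(I) = 186 - I² - I/63 (f(I) = 4 - ((I² + I/(-116 + (10 + (-13)²))) - 182) = 4 - ((I² + I/(-116 + (10 + 169))) - 182) = 4 - ((I² + I/(-116 + 179)) - 182) = 4 - ((I² + I/63) - 182) = 4 - (-182 + I² + I/63) = 4 + (182 - I² - I/63) = 186 - I² - I/63)
Y = -162578/427 (Y = (186 - 1*153² - 1/63*153)/(8 - 1*(-53)) = (186 - 1*23409 - 17/7)/(8 + 53) = (186 - 23409 - 17/7)/61 = -162578/7*1/61 = -162578/427 ≈ -380.74)
X(159) - Y = 159 - 1*(-162578/427) = 159 + 162578/427 = 230471/427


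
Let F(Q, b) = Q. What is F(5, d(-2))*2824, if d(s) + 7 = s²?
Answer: 14120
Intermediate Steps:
d(s) = -7 + s²
F(5, d(-2))*2824 = 5*2824 = 14120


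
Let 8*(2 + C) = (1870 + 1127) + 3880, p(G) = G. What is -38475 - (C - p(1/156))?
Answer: -12271777/312 ≈ -39333.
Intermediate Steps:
C = 6861/8 (C = -2 + ((1870 + 1127) + 3880)/8 = -2 + (2997 + 3880)/8 = -2 + (1/8)*6877 = -2 + 6877/8 = 6861/8 ≈ 857.63)
-38475 - (C - p(1/156)) = -38475 - (6861/8 - 1/156) = -38475 - 1*267577/312 = -38475 - 267577/312 = -12271777/312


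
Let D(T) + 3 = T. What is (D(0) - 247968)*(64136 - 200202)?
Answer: 33740422086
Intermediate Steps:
D(T) = -3 + T
(D(0) - 247968)*(64136 - 200202) = ((-3 + 0) - 247968)*(64136 - 200202) = (-3 - 247968)*(-136066) = -247971*(-136066) = 33740422086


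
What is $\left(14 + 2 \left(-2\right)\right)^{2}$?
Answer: $100$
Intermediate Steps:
$\left(14 + 2 \left(-2\right)\right)^{2} = \left(14 - 4\right)^{2} = 10^{2} = 100$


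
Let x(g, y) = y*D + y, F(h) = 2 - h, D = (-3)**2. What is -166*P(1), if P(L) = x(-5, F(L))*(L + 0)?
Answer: -1660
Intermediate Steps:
D = 9
x(g, y) = 10*y (x(g, y) = y*9 + y = 9*y + y = 10*y)
P(L) = L*(20 - 10*L) (P(L) = (10*(2 - L))*(L + 0) = (20 - 10*L)*L = L*(20 - 10*L))
-166*P(1) = -1660*(2 - 1*1) = -1660*(2 - 1) = -1660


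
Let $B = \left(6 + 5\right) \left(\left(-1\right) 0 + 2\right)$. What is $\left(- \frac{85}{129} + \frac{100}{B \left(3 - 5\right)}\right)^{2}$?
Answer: $\frac{17305600}{2013561} \approx 8.5945$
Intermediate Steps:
$B = 22$ ($B = 11 \left(0 + 2\right) = 11 \cdot 2 = 22$)
$\left(- \frac{85}{129} + \frac{100}{B \left(3 - 5\right)}\right)^{2} = \left(- \frac{85}{129} + \frac{100}{22 \left(3 - 5\right)}\right)^{2} = \left(\left(-85\right) \frac{1}{129} + \frac{100}{22 \left(-2\right)}\right)^{2} = \left(- \frac{85}{129} + \frac{100}{-44}\right)^{2} = \left(- \frac{85}{129} + 100 \left(- \frac{1}{44}\right)\right)^{2} = \left(- \frac{85}{129} - \frac{25}{11}\right)^{2} = \left(- \frac{4160}{1419}\right)^{2} = \frac{17305600}{2013561}$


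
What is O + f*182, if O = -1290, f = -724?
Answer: -133058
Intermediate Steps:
O + f*182 = -1290 - 724*182 = -1290 - 131768 = -133058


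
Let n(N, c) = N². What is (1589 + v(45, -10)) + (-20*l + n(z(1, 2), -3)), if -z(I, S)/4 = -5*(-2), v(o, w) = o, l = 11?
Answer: 3014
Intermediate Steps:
z(I, S) = -40 (z(I, S) = -(-20)*(-2) = -4*10 = -40)
(1589 + v(45, -10)) + (-20*l + n(z(1, 2), -3)) = (1589 + 45) + (-20*11 + (-40)²) = 1634 + (-220 + 1600) = 1634 + 1380 = 3014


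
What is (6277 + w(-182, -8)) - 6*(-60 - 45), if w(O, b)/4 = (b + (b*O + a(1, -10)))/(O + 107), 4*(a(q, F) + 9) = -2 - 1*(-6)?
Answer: 34151/5 ≈ 6830.2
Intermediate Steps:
a(q, F) = -8 (a(q, F) = -9 + (-2 - 1*(-6))/4 = -9 + (-2 + 6)/4 = -9 + (¼)*4 = -9 + 1 = -8)
w(O, b) = 4*(-8 + b + O*b)/(107 + O) (w(O, b) = 4*((b + (b*O - 8))/(O + 107)) = 4*((b + (O*b - 8))/(107 + O)) = 4*((b + (-8 + O*b))/(107 + O)) = 4*((-8 + b + O*b)/(107 + O)) = 4*(-8 + b + O*b)/(107 + O))
(6277 + w(-182, -8)) - 6*(-60 - 45) = (6277 + 4*(-8 - 8 - 182*(-8))/(107 - 182)) - 6*(-60 - 45) = (6277 + 4*(-8 - 8 + 1456)/(-75)) - 6*(-105) = (6277 + 4*(-1/75)*1440) + 630 = (6277 - 384/5) + 630 = 31001/5 + 630 = 34151/5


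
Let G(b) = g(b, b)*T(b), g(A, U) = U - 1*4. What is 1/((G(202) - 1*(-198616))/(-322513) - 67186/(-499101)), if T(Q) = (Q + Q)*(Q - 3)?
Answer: -160966560813/8022354437006 ≈ -0.020065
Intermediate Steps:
T(Q) = 2*Q*(-3 + Q) (T(Q) = (2*Q)*(-3 + Q) = 2*Q*(-3 + Q))
g(A, U) = -4 + U (g(A, U) = U - 4 = -4 + U)
G(b) = 2*b*(-4 + b)*(-3 + b) (G(b) = (-4 + b)*(2*b*(-3 + b)) = 2*b*(-4 + b)*(-3 + b))
1/((G(202) - 1*(-198616))/(-322513) - 67186/(-499101)) = 1/((2*202*(-4 + 202)*(-3 + 202) - 1*(-198616))/(-322513) - 67186/(-499101)) = 1/((2*202*198*199 + 198616)*(-1/322513) - 67186*(-1/499101)) = 1/((15918408 + 198616)*(-1/322513) + 67186/499101) = 1/(16117024*(-1/322513) + 67186/499101) = 1/(-16117024/322513 + 67186/499101) = 1/(-8022354437006/160966560813) = -160966560813/8022354437006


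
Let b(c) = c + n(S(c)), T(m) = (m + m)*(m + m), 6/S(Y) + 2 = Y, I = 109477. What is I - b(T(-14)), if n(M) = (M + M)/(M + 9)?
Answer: 63802790/587 ≈ 1.0869e+5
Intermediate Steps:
S(Y) = 6/(-2 + Y)
n(M) = 2*M/(9 + M) (n(M) = (2*M)/(9 + M) = 2*M/(9 + M))
T(m) = 4*m**2 (T(m) = (2*m)*(2*m) = 4*m**2)
b(c) = c + 12/((-2 + c)*(9 + 6/(-2 + c))) (b(c) = c + 2*(6/(-2 + c))/(9 + 6/(-2 + c)) = c + 12/((-2 + c)*(9 + 6/(-2 + c))))
I - b(T(-14)) = 109477 - (4 + (4*(-14)**2)*(-4 + 3*(4*(-14)**2)))/(-4 + 3*(4*(-14)**2)) = 109477 - (4 + (4*196)*(-4 + 3*(4*196)))/(-4 + 3*(4*196)) = 109477 - (4 + 784*(-4 + 3*784))/(-4 + 3*784) = 109477 - (4 + 784*(-4 + 2352))/(-4 + 2352) = 109477 - (4 + 784*2348)/2348 = 109477 - (4 + 1840832)/2348 = 109477 - 1840836/2348 = 109477 - 1*460209/587 = 109477 - 460209/587 = 63802790/587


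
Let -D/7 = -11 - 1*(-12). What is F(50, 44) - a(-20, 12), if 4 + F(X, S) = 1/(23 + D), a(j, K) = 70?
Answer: -1183/16 ≈ -73.938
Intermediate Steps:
D = -7 (D = -7*(-11 - 1*(-12)) = -7*(-11 + 12) = -7*1 = -7)
F(X, S) = -63/16 (F(X, S) = -4 + 1/(23 - 7) = -4 + 1/16 = -63/16)
F(50, 44) - a(-20, 12) = -63/16 - 1*70 = -63/16 - 70 = -1183/16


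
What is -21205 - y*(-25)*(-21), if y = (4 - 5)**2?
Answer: -21730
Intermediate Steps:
y = 1 (y = (-1)**2 = 1)
-21205 - y*(-25)*(-21) = -21205 - 1*(-25)*(-21) = -21205 - (-25)*(-21) = -21205 - 1*525 = -21205 - 525 = -21730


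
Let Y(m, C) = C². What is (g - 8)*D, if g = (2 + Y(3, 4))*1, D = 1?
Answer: 10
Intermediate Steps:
g = 18 (g = (2 + 4²)*1 = (2 + 16)*1 = 18*1 = 18)
(g - 8)*D = (18 - 8)*1 = 10*1 = 10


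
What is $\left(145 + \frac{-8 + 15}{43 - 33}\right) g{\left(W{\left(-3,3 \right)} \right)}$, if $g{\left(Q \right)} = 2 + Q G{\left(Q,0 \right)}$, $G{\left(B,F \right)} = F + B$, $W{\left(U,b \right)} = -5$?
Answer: $\frac{39339}{10} \approx 3933.9$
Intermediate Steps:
$G{\left(B,F \right)} = B + F$
$g{\left(Q \right)} = 2 + Q^{2}$ ($g{\left(Q \right)} = 2 + Q \left(Q + 0\right) = 2 + Q Q = 2 + Q^{2}$)
$\left(145 + \frac{-8 + 15}{43 - 33}\right) g{\left(W{\left(-3,3 \right)} \right)} = \left(145 + \frac{-8 + 15}{43 - 33}\right) \left(2 + \left(-5\right)^{2}\right) = \left(145 + \frac{7}{10}\right) \left(2 + 25\right) = \left(145 + 7 \cdot \frac{1}{10}\right) 27 = \left(145 + \frac{7}{10}\right) 27 = \frac{1457}{10} \cdot 27 = \frac{39339}{10}$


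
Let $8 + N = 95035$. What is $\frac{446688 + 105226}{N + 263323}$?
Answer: $\frac{275957}{179175} \approx 1.5402$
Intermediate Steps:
$N = 95027$ ($N = -8 + 95035 = 95027$)
$\frac{446688 + 105226}{N + 263323} = \frac{446688 + 105226}{95027 + 263323} = \frac{551914}{358350} = 551914 \cdot \frac{1}{358350} = \frac{275957}{179175}$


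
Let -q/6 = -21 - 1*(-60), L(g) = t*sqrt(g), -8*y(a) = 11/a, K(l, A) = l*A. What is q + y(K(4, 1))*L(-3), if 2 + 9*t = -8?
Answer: -234 + 55*I*sqrt(3)/144 ≈ -234.0 + 0.66155*I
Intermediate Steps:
t = -10/9 (t = -2/9 + (1/9)*(-8) = -2/9 - 8/9 = -10/9 ≈ -1.1111)
K(l, A) = A*l
y(a) = -11/(8*a)
L(g) = -10*sqrt(g)/9
q = -234 (q = -6*(-21 - 1*(-60)) = -6*(-21 + 60) = -6*39 = -234)
q + y(K(4, 1))*L(-3) = -234 + (-11/(8*(1*4)))*(-10*I*sqrt(3)/9) = -234 + (-11/8/4)*(-10*I*sqrt(3)/9) = -234 + (-11/8*1/4)*(-10*I*sqrt(3)/9) = -234 - (-55)*I*sqrt(3)/144 = -234 + 55*I*sqrt(3)/144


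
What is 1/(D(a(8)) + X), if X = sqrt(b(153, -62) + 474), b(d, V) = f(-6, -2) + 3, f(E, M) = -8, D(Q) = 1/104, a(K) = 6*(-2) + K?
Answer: -104/5072703 + 10816*sqrt(469)/5072703 ≈ 0.046155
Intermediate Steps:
a(K) = -12 + K
D(Q) = 1/104
b(d, V) = -5 (b(d, V) = -8 + 3 = -5)
X = sqrt(469) (X = sqrt(-5 + 474) = sqrt(469) ≈ 21.656)
1/(D(a(8)) + X) = 1/(1/104 + sqrt(469))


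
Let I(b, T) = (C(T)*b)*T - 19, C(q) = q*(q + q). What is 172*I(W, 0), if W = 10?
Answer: -3268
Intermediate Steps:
C(q) = 2*q**2 (C(q) = q*(2*q) = 2*q**2)
I(b, T) = -19 + 2*b*T**3 (I(b, T) = ((2*T**2)*b)*T - 19 = (2*b*T**2)*T - 19 = 2*b*T**3 - 19 = -19 + 2*b*T**3)
172*I(W, 0) = 172*(-19 + 2*10*0**3) = 172*(-19 + 2*10*0) = 172*(-19 + 0) = 172*(-19) = -3268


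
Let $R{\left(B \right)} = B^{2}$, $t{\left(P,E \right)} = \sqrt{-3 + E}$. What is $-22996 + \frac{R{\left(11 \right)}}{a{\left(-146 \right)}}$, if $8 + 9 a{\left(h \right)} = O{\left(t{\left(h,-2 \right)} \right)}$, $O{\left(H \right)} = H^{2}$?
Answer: $- \frac{300037}{13} \approx -23080.0$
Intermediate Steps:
$a{\left(h \right)} = - \frac{13}{9}$ ($a{\left(h \right)} = - \frac{8}{9} + \frac{\left(\sqrt{-3 - 2}\right)^{2}}{9} = - \frac{8}{9} + \frac{\left(\sqrt{-5}\right)^{2}}{9} = - \frac{8}{9} + \frac{\left(i \sqrt{5}\right)^{2}}{9} = - \frac{8}{9} + \frac{1}{9} \left(-5\right) = - \frac{8}{9} - \frac{5}{9} = - \frac{13}{9}$)
$-22996 + \frac{R{\left(11 \right)}}{a{\left(-146 \right)}} = -22996 + \frac{11^{2}}{- \frac{13}{9}} = -22996 + 121 \left(- \frac{9}{13}\right) = -22996 - \frac{1089}{13} = - \frac{300037}{13}$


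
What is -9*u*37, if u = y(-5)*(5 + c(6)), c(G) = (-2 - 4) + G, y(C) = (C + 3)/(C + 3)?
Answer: -1665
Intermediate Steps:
y(C) = 1 (y(C) = (3 + C)/(3 + C) = 1)
c(G) = -6 + G
u = 5 (u = 1*(5 + (-6 + 6)) = 1*(5 + 0) = 1*5 = 5)
-9*u*37 = -9*5*37 = -45*37 = -1665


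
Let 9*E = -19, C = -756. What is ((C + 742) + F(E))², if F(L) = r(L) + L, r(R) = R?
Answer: 26896/81 ≈ 332.05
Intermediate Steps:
E = -19/9 (E = (⅑)*(-19) = -19/9 ≈ -2.1111)
F(L) = 2*L (F(L) = L + L = 2*L)
((C + 742) + F(E))² = ((-756 + 742) + 2*(-19/9))² = (-14 - 38/9)² = (-164/9)² = 26896/81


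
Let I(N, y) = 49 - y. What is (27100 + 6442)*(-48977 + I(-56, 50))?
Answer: -1642820076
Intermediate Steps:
(27100 + 6442)*(-48977 + I(-56, 50)) = (27100 + 6442)*(-48977 + (49 - 1*50)) = 33542*(-48977 + (49 - 50)) = 33542*(-48977 - 1) = 33542*(-48978) = -1642820076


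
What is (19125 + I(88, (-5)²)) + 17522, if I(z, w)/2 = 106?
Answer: 36859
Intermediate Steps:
I(z, w) = 212 (I(z, w) = 2*106 = 212)
(19125 + I(88, (-5)²)) + 17522 = (19125 + 212) + 17522 = 19337 + 17522 = 36859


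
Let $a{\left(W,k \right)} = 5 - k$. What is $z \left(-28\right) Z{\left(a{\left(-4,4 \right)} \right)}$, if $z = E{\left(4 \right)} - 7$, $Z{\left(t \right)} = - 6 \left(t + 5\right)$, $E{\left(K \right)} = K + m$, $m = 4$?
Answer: $1008$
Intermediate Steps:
$E{\left(K \right)} = 4 + K$ ($E{\left(K \right)} = K + 4 = 4 + K$)
$Z{\left(t \right)} = -30 - 6 t$ ($Z{\left(t \right)} = - 6 \left(5 + t\right) = -30 - 6 t$)
$z = 1$ ($z = \left(4 + 4\right) - 7 = 8 - 7 = 1$)
$z \left(-28\right) Z{\left(a{\left(-4,4 \right)} \right)} = 1 \left(-28\right) \left(-30 - 6 \left(5 - 4\right)\right) = - 28 \left(-30 - 6 \left(5 - 4\right)\right) = - 28 \left(-30 - 6\right) = \left(-28\right) \left(-36\right) = 1008$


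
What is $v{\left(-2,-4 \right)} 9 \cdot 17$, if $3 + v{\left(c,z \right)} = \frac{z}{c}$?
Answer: $-153$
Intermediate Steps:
$v{\left(c,z \right)} = -3 + \frac{z}{c}$
$v{\left(-2,-4 \right)} 9 \cdot 17 = \left(-3 - \frac{4}{-2}\right) 9 \cdot 17 = \left(-3 - -2\right) 9 \cdot 17 = \left(-3 + 2\right) 9 \cdot 17 = \left(-1\right) 9 \cdot 17 = \left(-9\right) 17 = -153$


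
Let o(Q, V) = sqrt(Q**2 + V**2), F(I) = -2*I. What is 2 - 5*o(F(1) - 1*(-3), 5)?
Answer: 2 - 5*sqrt(26) ≈ -23.495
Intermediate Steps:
2 - 5*o(F(1) - 1*(-3), 5) = 2 - 5*sqrt((-2*1 - 1*(-3))**2 + 5**2) = 2 - 5*sqrt((-2 + 3)**2 + 25) = 2 - 5*sqrt(1**2 + 25) = 2 - 5*sqrt(1 + 25) = 2 - 5*sqrt(26)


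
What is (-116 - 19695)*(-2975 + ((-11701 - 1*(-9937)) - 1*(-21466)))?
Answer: -331378597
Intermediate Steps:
(-116 - 19695)*(-2975 + ((-11701 - 1*(-9937)) - 1*(-21466))) = -19811*(-2975 + ((-11701 + 9937) + 21466)) = -19811*(-2975 + (-1764 + 21466)) = -19811*(-2975 + 19702) = -19811*16727 = -331378597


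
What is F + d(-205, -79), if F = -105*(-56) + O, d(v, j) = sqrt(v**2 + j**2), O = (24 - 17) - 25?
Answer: 5862 + sqrt(48266) ≈ 6081.7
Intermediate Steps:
O = -18 (O = 7 - 25 = -18)
d(v, j) = sqrt(j**2 + v**2)
F = 5862 (F = -105*(-56) - 18 = 5880 - 18 = 5862)
F + d(-205, -79) = 5862 + sqrt((-79)**2 + (-205)**2) = 5862 + sqrt(6241 + 42025) = 5862 + sqrt(48266)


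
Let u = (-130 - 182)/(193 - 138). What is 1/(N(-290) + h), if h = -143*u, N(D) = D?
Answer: 5/2606 ≈ 0.0019186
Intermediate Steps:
u = -312/55 ≈ -5.6727
h = 4056/5 (h = -143*(-312/55) = 4056/5 ≈ 811.20)
1/(N(-290) + h) = 1/(-290 + 4056/5) = 1/(2606/5) = 5/2606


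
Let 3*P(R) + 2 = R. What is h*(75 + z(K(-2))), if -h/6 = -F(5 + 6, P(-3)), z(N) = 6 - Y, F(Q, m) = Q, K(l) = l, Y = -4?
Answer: 5610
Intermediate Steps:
P(R) = -⅔ + R/3
z(N) = 10 (z(N) = 6 - 1*(-4) = 6 + 4 = 10)
h = 66 (h = -(-6)*(5 + 6) = -(-6)*11 = -6*(-11) = 66)
h*(75 + z(K(-2))) = 66*(75 + 10) = 66*85 = 5610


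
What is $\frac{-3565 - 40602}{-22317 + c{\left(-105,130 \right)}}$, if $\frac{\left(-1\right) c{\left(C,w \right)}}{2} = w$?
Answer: $\frac{44167}{22577} \approx 1.9563$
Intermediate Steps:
$c{\left(C,w \right)} = - 2 w$
$\frac{-3565 - 40602}{-22317 + c{\left(-105,130 \right)}} = \frac{-3565 - 40602}{-22317 - 260} = - \frac{44167}{-22317 - 260} = - \frac{44167}{-22577} = \left(-44167\right) \left(- \frac{1}{22577}\right) = \frac{44167}{22577}$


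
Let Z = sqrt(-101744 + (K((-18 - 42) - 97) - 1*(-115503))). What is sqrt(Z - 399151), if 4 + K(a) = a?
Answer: sqrt(-399151 + sqrt(13598)) ≈ 631.69*I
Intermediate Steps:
K(a) = -4 + a
Z = sqrt(13598) (Z = sqrt(-101744 + ((-4 + ((-18 - 42) - 97)) - 1*(-115503))) = sqrt(-101744 + ((-4 + (-60 - 97)) + 115503)) = sqrt(-101744 + ((-4 - 157) + 115503)) = sqrt(-101744 + (-161 + 115503)) = sqrt(-101744 + 115342) = sqrt(13598) ≈ 116.61)
sqrt(Z - 399151) = sqrt(sqrt(13598) - 399151) = sqrt(-399151 + sqrt(13598))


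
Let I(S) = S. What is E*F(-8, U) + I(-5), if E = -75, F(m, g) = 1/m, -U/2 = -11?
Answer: 35/8 ≈ 4.3750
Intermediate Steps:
U = 22 (U = -2*(-11) = 22)
E*F(-8, U) + I(-5) = -75/(-8) - 5 = -75*(-1/8) - 5 = 75/8 - 5 = 35/8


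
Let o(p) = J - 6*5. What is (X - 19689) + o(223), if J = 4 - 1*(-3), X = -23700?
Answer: -43412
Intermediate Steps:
J = 7 (J = 4 + 3 = 7)
o(p) = -23 (o(p) = 7 - 6*5 = 7 - 30 = -23)
(X - 19689) + o(223) = (-23700 - 19689) - 23 = -43389 - 23 = -43412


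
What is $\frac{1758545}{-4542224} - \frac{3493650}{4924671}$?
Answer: $- \frac{8176398813765}{7456319602768} \approx -1.0966$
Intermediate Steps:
$\frac{1758545}{-4542224} - \frac{3493650}{4924671} = 1758545 \left(- \frac{1}{4542224}\right) - \frac{1164550}{1641557} = - \frac{1758545}{4542224} - \frac{1164550}{1641557} = - \frac{8176398813765}{7456319602768}$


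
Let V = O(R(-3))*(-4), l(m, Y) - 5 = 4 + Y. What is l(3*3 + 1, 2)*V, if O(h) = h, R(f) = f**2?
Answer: -396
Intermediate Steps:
l(m, Y) = 9 + Y (l(m, Y) = 5 + (4 + Y) = 9 + Y)
V = -36 (V = (-3)**2*(-4) = 9*(-4) = -36)
l(3*3 + 1, 2)*V = (9 + 2)*(-36) = 11*(-36) = -396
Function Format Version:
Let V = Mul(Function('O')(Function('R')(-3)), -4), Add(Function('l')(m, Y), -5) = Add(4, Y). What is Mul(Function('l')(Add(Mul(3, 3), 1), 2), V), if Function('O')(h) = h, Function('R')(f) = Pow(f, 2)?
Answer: -396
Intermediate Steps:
Function('l')(m, Y) = Add(9, Y) (Function('l')(m, Y) = Add(5, Add(4, Y)) = Add(9, Y))
V = -36 (V = Mul(Pow(-3, 2), -4) = Mul(9, -4) = -36)
Mul(Function('l')(Add(Mul(3, 3), 1), 2), V) = Mul(Add(9, 2), -36) = Mul(11, -36) = -396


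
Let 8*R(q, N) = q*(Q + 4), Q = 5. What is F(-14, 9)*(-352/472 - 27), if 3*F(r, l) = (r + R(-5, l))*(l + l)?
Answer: 771027/236 ≈ 3267.1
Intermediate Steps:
R(q, N) = 9*q/8 (R(q, N) = (q*(5 + 4))/8 = (q*9)/8 = (9*q)/8 = 9*q/8)
F(r, l) = 2*l*(-45/8 + r)/3 (F(r, l) = ((r + (9/8)*(-5))*(l + l))/3 = ((r - 45/8)*(2*l))/3 = ((-45/8 + r)*(2*l))/3 = (2*l*(-45/8 + r))/3 = 2*l*(-45/8 + r)/3)
F(-14, 9)*(-352/472 - 27) = ((1/12)*9*(-45 + 8*(-14)))*(-352/472 - 27) = ((1/12)*9*(-45 - 112))*(-352*1/472 - 27) = ((1/12)*9*(-157))*(-44/59 - 27) = -471/4*(-1637/59) = 771027/236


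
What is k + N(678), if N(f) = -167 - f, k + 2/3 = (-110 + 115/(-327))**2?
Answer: 1211700934/106929 ≈ 11332.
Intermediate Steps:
k = 1302055939/106929 (k = -2/3 + (-110 + 115/(-327))**2 = -2/3 + (-110 + 115*(-1/327))**2 = -2/3 + (-110 - 115/327)**2 = -2/3 + (-36085/327)**2 = -2/3 + 1302127225/106929 = 1302055939/106929 ≈ 12177.)
k + N(678) = 1302055939/106929 + (-167 - 1*678) = 1302055939/106929 + (-167 - 678) = 1302055939/106929 - 845 = 1211700934/106929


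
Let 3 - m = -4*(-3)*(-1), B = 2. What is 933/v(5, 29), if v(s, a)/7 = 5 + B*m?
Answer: 933/245 ≈ 3.8082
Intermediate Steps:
m = 15 (m = 3 - (-4*(-3))*(-1) = 3 - 12*(-1) = 3 - 1*(-12) = 3 + 12 = 15)
v(s, a) = 245 (v(s, a) = 7*(5 + 2*15) = 7*(5 + 30) = 7*35 = 245)
933/v(5, 29) = 933/245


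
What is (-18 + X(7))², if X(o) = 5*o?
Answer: 289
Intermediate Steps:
(-18 + X(7))² = (-18 + 5*7)² = (-18 + 35)² = 17² = 289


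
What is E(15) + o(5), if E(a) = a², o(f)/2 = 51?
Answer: 327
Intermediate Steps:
o(f) = 102 (o(f) = 2*51 = 102)
E(15) + o(5) = 15² + 102 = 225 + 102 = 327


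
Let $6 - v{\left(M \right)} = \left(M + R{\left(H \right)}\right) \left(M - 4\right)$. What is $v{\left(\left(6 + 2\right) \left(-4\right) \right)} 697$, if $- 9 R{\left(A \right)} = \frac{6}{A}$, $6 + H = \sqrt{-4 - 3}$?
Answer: $- \frac{34246398}{43} + \frac{16728 i \sqrt{7}}{43} \approx -7.9643 \cdot 10^{5} + 1029.3 i$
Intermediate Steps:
$H = -6 + i \sqrt{7}$ ($H = -6 + \sqrt{-4 - 3} = -6 + \sqrt{-7} = -6 + i \sqrt{7} \approx -6.0 + 2.6458 i$)
$R{\left(A \right)} = - \frac{2}{3 A}$ ($R{\left(A \right)} = - \frac{6 \frac{1}{A}}{9} = - \frac{2}{3 A}$)
$v{\left(M \right)} = 6 - \left(-4 + M\right) \left(M - \frac{2}{3 \left(-6 + i \sqrt{7}\right)}\right)$ ($v{\left(M \right)} = 6 - \left(M - \frac{2}{3 \left(-6 + i \sqrt{7}\right)}\right) \left(M - 4\right) = 6 - \left(M - \frac{2}{3 \left(-6 + i \sqrt{7}\right)}\right) \left(-4 + M\right) = 6 - \left(-4 + M\right) \left(M - \frac{2}{3 \left(-6 + i \sqrt{7}\right)}\right)$)
$v{\left(\left(6 + 2\right) \left(-4\right) \right)} 697 = \left(\frac{274}{43} - \left(\left(6 + 2\right) \left(-4\right)\right)^{2} + \frac{168 \left(6 + 2\right) \left(-4\right)}{43} + \frac{8 i \sqrt{7}}{129} - \frac{2 i \left(6 + 2\right) \left(-4\right) \sqrt{7}}{129}\right) 697 = \left(\frac{274}{43} - \left(8 \left(-4\right)\right)^{2} + \frac{168 \cdot 8 \left(-4\right)}{43} + \frac{8 i \sqrt{7}}{129} - \frac{2 i 8 \left(-4\right) \sqrt{7}}{129}\right) 697 = \left(\frac{274}{43} - \left(-32\right)^{2} + \frac{168}{43} \left(-32\right) + \frac{8 i \sqrt{7}}{129} - \frac{2}{129} i \left(-32\right) \sqrt{7}\right) 697 = \left(\frac{274}{43} - 1024 - \frac{5376}{43} + \frac{8 i \sqrt{7}}{129} + \frac{64 i \sqrt{7}}{129}\right) 697 = \left(- \frac{49134}{43} + \frac{24 i \sqrt{7}}{43}\right) 697 = - \frac{34246398}{43} + \frac{16728 i \sqrt{7}}{43}$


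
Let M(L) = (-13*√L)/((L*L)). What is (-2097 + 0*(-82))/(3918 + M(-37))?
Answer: -416167378038/777560222941 - 1008657*I*√37/777560222941 ≈ -0.53522 - 7.8906e-6*I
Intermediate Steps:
M(L) = -13/L^(3/2) (M(L) = (-13*√L)/(L²) = (-13*√L)/L² = -13/L^(3/2))
(-2097 + 0*(-82))/(3918 + M(-37)) = (-2097 + 0*(-82))/(3918 - 13*I*√37/1369) = (-2097 + 0)/(3918 - 13*I*√37/1369) = -2097/(3918 - 13*I*√37/1369)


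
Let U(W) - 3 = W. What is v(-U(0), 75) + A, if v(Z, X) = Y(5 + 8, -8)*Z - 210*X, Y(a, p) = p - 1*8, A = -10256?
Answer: -25958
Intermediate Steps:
U(W) = 3 + W
Y(a, p) = -8 + p (Y(a, p) = p - 8 = -8 + p)
v(Z, X) = -210*X - 16*Z (v(Z, X) = (-8 - 8)*Z - 210*X = -16*Z - 210*X = -210*X - 16*Z)
v(-U(0), 75) + A = (-210*75 - (-16)*(3 + 0)) - 10256 = (-15750 - (-16)*3) - 10256 = (-15750 - 16*(-3)) - 10256 = (-15750 + 48) - 10256 = -15702 - 10256 = -25958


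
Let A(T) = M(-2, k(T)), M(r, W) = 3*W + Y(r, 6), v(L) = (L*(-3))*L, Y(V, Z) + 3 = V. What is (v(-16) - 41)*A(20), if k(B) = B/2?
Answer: -20225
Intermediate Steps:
Y(V, Z) = -3 + V
k(B) = B/2 (k(B) = B*(½) = B/2)
v(L) = -3*L² (v(L) = (-3*L)*L = -3*L²)
M(r, W) = -3 + r + 3*W (M(r, W) = 3*W + (-3 + r) = -3 + r + 3*W)
A(T) = -5 + 3*T/2 (A(T) = -3 - 2 + 3*(T/2) = -3 - 2 + 3*T/2 = -5 + 3*T/2)
(v(-16) - 41)*A(20) = (-3*(-16)² - 41)*(-5 + (3/2)*20) = (-3*256 - 41)*(-5 + 30) = (-768 - 41)*25 = -809*25 = -20225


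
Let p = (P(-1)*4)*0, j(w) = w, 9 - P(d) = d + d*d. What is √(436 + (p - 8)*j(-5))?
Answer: 2*√119 ≈ 21.817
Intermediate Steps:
P(d) = 9 - d - d² (P(d) = 9 - (d + d*d) = 9 - (d + d²) = 9 + (-d - d²) = 9 - d - d²)
p = 0 (p = ((9 - 1*(-1) - 1*(-1)²)*4)*0 = ((9 + 1 - 1*1)*4)*0 = ((9 + 1 - 1)*4)*0 = (9*4)*0 = 36*0 = 0)
√(436 + (p - 8)*j(-5)) = √(436 + (0 - 8)*(-5)) = √(436 - 8*(-5)) = √(436 + 40) = √476 = 2*√119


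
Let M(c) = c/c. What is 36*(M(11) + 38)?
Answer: 1404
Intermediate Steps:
M(c) = 1
36*(M(11) + 38) = 36*(1 + 38) = 36*39 = 1404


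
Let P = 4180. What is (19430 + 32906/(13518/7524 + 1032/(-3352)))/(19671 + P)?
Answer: 10829536862/6219076697 ≈ 1.7413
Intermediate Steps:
(19430 + 32906/(13518/7524 + 1032/(-3352)))/(19671 + P) = (19430 + 32906/(13518/7524 + 1032/(-3352)))/(19671 + 4180) = (19430 + 32906/(13518*(1/7524) + 1032*(-1/3352)))/23851 = (19430 + 32906/(751/418 - 129/419))*(1/23851) = (19430 + 32906/(260747/175142))*(1/23851) = (19430 + 32906*(175142/260747))*(1/23851) = (19430 + 5763222652/260747)*(1/23851) = (10829536862/260747)*(1/23851) = 10829536862/6219076697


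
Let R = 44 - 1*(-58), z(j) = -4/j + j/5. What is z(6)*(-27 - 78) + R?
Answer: 46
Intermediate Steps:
z(j) = -4/j + j/5 (z(j) = -4/j + j*(1/5) = -4/j + j/5)
R = 102 (R = 44 + 58 = 102)
z(6)*(-27 - 78) + R = (-4/6 + (1/5)*6)*(-27 - 78) + 102 = (-4*1/6 + 6/5)*(-105) + 102 = (-2/3 + 6/5)*(-105) + 102 = (8/15)*(-105) + 102 = -56 + 102 = 46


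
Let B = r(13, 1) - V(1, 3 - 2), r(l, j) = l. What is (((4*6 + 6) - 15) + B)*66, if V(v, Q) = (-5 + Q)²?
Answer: 792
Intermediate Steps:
B = -3 (B = 13 - (-5 + (3 - 2))² = 13 - (-5 + 1)² = 13 - 1*(-4)² = 13 - 1*16 = 13 - 16 = -3)
(((4*6 + 6) - 15) + B)*66 = (((4*6 + 6) - 15) - 3)*66 = (((24 + 6) - 15) - 3)*66 = ((30 - 15) - 3)*66 = (15 - 3)*66 = 12*66 = 792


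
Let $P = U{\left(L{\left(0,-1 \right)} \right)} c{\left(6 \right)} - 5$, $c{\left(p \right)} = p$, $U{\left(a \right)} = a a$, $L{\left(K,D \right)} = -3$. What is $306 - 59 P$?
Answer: $-2585$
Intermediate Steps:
$U{\left(a \right)} = a^{2}$
$P = 49$ ($P = \left(-3\right)^{2} \cdot 6 - 5 = 9 \cdot 6 - 5 = 54 - 5 = 49$)
$306 - 59 P = 306 - 2891 = -2585$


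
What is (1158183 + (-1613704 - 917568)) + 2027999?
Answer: 654910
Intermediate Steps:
(1158183 + (-1613704 - 917568)) + 2027999 = (1158183 - 2531272) + 2027999 = -1373089 + 2027999 = 654910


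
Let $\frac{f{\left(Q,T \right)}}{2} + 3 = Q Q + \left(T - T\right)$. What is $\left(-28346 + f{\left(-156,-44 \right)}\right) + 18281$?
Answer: $38601$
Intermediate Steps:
$f{\left(Q,T \right)} = -6 + 2 Q^{2}$ ($f{\left(Q,T \right)} = -6 + 2 \left(Q Q + \left(T - T\right)\right) = -6 + 2 \left(Q^{2} + 0\right) = -6 + 2 Q^{2}$)
$\left(-28346 + f{\left(-156,-44 \right)}\right) + 18281 = \left(-28346 - \left(6 - 2 \left(-156\right)^{2}\right)\right) + 18281 = \left(-28346 + \left(-6 + 2 \cdot 24336\right)\right) + 18281 = \left(-28346 + \left(-6 + 48672\right)\right) + 18281 = \left(-28346 + 48666\right) + 18281 = 20320 + 18281 = 38601$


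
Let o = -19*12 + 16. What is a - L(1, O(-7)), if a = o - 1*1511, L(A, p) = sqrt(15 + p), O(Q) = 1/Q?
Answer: -1723 - 2*sqrt(182)/7 ≈ -1726.9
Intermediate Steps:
o = -212 (o = -228 + 16 = -212)
a = -1723 (a = -212 - 1*1511 = -212 - 1511 = -1723)
a - L(1, O(-7)) = -1723 - sqrt(15 + 1/(-7)) = -1723 - sqrt(15 - 1/7) = -1723 - sqrt(104/7) = -1723 - 2*sqrt(182)/7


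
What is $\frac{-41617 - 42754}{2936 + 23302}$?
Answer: $- \frac{84371}{26238} \approx -3.2156$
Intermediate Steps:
$\frac{-41617 - 42754}{2936 + 23302} = - \frac{84371}{26238}$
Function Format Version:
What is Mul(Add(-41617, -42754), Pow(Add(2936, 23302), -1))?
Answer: Rational(-84371, 26238) ≈ -3.2156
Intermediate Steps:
Mul(Add(-41617, -42754), Pow(Add(2936, 23302), -1)) = Mul(-84371, Pow(26238, -1)) = Mul(-84371, Rational(1, 26238)) = Rational(-84371, 26238)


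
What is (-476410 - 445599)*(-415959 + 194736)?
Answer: 203969597007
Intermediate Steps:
(-476410 - 445599)*(-415959 + 194736) = -922009*(-221223) = 203969597007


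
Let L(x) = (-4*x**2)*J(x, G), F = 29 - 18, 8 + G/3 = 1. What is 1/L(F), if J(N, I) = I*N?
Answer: 1/111804 ≈ 8.9442e-6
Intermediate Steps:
G = -21 (G = -24 + 3*1 = -24 + 3 = -21)
F = 11
L(x) = 84*x**3 (L(x) = (-4*x**2)*(-21*x) = 84*x**3)
1/L(F) = 1/(84*11**3) = 1/(84*1331) = 1/111804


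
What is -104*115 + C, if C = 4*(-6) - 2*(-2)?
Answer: -11980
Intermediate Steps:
C = -20 (C = -24 + 4 = -20)
-104*115 + C = -104*115 - 20 = -11960 - 20 = -11980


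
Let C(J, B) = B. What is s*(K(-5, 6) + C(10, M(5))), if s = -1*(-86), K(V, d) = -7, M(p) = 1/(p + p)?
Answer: -2967/5 ≈ -593.40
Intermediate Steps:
M(p) = 1/(2*p)
s = 86
s*(K(-5, 6) + C(10, M(5))) = 86*(-7 + (½)/5) = 86*(-7 + (½)*(⅕)) = 86*(-7 + ⅒) = 86*(-69/10) = -2967/5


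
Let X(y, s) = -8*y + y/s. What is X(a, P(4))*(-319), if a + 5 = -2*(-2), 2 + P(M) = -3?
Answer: -13079/5 ≈ -2615.8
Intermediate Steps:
P(M) = -5 (P(M) = -2 - 3 = -5)
a = -1 (a = -5 - 2*(-2) = -5 + 4 = -1)
X(a, P(4))*(-319) = (-8*(-1) - 1/(-5))*(-319) = (8 - 1*(-⅕))*(-319) = (8 + ⅕)*(-319) = (41/5)*(-319) = -13079/5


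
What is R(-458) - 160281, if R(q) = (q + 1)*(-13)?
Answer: -154340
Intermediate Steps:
R(q) = -13 - 13*q (R(q) = (1 + q)*(-13) = -13 - 13*q)
R(-458) - 160281 = (-13 - 13*(-458)) - 160281 = (-13 + 5954) - 160281 = 5941 - 160281 = -154340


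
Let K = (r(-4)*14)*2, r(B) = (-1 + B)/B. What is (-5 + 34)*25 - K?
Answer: 690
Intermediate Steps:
r(B) = (-1 + B)/B
K = 35 (K = (((-1 - 4)/(-4))*14)*2 = (-1/4*(-5)*14)*2 = ((5/4)*14)*2 = (35/2)*2 = 35)
(-5 + 34)*25 - K = (-5 + 34)*25 - 1*35 = 29*25 - 35 = 725 - 35 = 690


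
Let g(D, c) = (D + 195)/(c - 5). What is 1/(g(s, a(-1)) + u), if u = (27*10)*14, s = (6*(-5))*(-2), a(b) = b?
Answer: 2/7475 ≈ 0.00026756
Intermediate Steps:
s = 60 (s = -30*(-2) = 60)
g(D, c) = (195 + D)/(-5 + c)
u = 3780 (u = 270*14 = 3780)
1/(g(s, a(-1)) + u) = 1/((195 + 60)/(-5 - 1) + 3780) = 1/(255/(-6) + 3780) = 1/(-1/6*255 + 3780) = 1/(-85/2 + 3780) = 1/(7475/2) = 2/7475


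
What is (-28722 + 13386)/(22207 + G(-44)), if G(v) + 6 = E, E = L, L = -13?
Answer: -1278/1849 ≈ -0.69118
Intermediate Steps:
E = -13
G(v) = -19 (G(v) = -6 - 13 = -19)
(-28722 + 13386)/(22207 + G(-44)) = (-28722 + 13386)/(22207 - 19) = -15336/22188 = -15336*1/22188 = -1278/1849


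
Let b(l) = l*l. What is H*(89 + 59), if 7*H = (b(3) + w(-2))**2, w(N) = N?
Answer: 1036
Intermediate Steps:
b(l) = l**2
H = 7 (H = (3**2 - 2)**2/7 = (9 - 2)**2/7 = (1/7)*7**2 = (1/7)*49 = 7)
H*(89 + 59) = 7*(89 + 59) = 7*148 = 1036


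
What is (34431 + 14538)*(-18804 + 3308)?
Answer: -758823624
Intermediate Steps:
(34431 + 14538)*(-18804 + 3308) = 48969*(-15496) = -758823624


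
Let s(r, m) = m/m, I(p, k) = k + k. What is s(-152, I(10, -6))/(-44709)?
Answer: -1/44709 ≈ -2.2367e-5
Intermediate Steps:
I(p, k) = 2*k
s(r, m) = 1
s(-152, I(10, -6))/(-44709) = 1/(-44709) = 1*(-1/44709) = -1/44709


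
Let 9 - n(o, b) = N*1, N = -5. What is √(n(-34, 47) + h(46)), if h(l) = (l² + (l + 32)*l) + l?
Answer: 2*√1441 ≈ 75.921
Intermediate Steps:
h(l) = l + l² + l*(32 + l) (h(l) = (l² + (32 + l)*l) + l = (l² + l*(32 + l)) + l = l + l² + l*(32 + l))
n(o, b) = 14 (n(o, b) = 9 - (-5) = 9 - 1*(-5) = 9 + 5 = 14)
√(n(-34, 47) + h(46)) = √(14 + 46*(33 + 2*46)) = √(14 + 46*(33 + 92)) = √(14 + 46*125) = √(14 + 5750) = √5764 = 2*√1441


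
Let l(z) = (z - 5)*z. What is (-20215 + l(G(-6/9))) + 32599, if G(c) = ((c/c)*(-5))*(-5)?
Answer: 12884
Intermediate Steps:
G(c) = 25 (G(c) = (1*(-5))*(-5) = -5*(-5) = 25)
l(z) = z*(-5 + z) (l(z) = (-5 + z)*z = z*(-5 + z))
(-20215 + l(G(-6/9))) + 32599 = (-20215 + 25*(-5 + 25)) + 32599 = (-20215 + 25*20) + 32599 = (-20215 + 500) + 32599 = -19715 + 32599 = 12884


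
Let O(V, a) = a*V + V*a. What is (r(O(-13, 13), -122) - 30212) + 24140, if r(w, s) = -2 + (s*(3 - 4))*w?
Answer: -47310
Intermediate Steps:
O(V, a) = 2*V*a (O(V, a) = V*a + V*a = 2*V*a)
r(w, s) = -2 - s*w (r(w, s) = -2 + (s*(-1))*w = -2 + (-s)*w = -2 - s*w)
(r(O(-13, 13), -122) - 30212) + 24140 = ((-2 - 1*(-122)*2*(-13)*13) - 30212) + 24140 = ((-2 - 1*(-122)*(-338)) - 30212) + 24140 = ((-2 - 41236) - 30212) + 24140 = (-41238 - 30212) + 24140 = -71450 + 24140 = -47310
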